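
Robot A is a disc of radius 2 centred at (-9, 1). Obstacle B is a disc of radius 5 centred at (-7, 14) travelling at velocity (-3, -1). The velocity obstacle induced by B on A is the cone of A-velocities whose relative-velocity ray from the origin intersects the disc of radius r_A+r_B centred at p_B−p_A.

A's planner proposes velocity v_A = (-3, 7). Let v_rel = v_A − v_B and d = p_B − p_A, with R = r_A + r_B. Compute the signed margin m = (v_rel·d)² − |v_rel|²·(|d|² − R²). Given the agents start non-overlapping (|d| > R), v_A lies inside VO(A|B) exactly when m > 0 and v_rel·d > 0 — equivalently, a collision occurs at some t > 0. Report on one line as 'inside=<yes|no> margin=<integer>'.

d = (2, 13),  |d|² = 173;  R = 2+5 = 7,  c = 173−7² = 124
v_rel = (0, 8),  |v_rel|² = 64;  v_rel·d = (0)·(2) + (8)·(13) = 104
64·t² − 208·t + 124 = 0  ⇒  m = 104² − 64·124 = 2880
m = 2880 > 0,  v_rel·d = 104 > 0  ⇒  inside

inside=yes margin=2880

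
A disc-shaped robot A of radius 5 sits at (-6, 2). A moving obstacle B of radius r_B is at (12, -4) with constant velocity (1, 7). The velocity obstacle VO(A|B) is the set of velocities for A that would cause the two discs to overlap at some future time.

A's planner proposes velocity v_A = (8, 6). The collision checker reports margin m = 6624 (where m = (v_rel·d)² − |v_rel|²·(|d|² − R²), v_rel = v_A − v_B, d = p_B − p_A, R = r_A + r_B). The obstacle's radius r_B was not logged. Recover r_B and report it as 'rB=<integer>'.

m = 6624
d = (18, -6);  v_rel = (7, -1),  |v_rel|² = 50
v_rel×d = (7)·(-6) − (-1)·(18) = -24
since m = R²·50 − (-24)²:  R² = (576 + 6624) / 50 = 144
R = √144 = 12  ⇒  r_B = 12 − 5 = 7

rB=7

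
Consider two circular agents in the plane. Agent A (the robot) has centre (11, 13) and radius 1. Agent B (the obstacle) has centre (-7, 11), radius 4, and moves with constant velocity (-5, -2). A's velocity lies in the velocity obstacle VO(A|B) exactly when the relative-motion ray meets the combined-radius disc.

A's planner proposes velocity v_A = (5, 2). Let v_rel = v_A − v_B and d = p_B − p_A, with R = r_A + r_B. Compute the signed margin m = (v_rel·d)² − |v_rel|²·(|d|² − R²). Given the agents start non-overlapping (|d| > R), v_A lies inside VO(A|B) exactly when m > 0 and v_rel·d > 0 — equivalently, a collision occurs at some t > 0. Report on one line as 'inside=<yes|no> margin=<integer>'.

d = (-18, -2),  |d|² = 328;  R = 1+4 = 5,  c = 328−5² = 303
v_rel = (10, 4),  |v_rel|² = 116;  v_rel·d = (10)·(-18) + (4)·(-2) = -188
116·t² + 376·t + 303 = 0  ⇒  m = (-188)² − 116·303 = 196
m = 196 > 0,  v_rel·d = -188 < 0  ⇒  outside

inside=no margin=196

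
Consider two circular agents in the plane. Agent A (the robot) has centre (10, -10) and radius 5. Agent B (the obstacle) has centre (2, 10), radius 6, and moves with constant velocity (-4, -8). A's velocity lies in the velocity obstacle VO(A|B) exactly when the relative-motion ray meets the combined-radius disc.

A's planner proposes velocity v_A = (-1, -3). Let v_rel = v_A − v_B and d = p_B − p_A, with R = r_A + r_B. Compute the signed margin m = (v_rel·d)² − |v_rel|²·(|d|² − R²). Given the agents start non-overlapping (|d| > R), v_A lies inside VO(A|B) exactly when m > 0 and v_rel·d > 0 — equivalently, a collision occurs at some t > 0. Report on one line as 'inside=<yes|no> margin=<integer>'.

d = (-8, 20),  |d|² = 464;  R = 5+6 = 11,  c = 464−11² = 343
v_rel = (3, 5),  |v_rel|² = 34;  v_rel·d = (3)·(-8) + (5)·(20) = 76
34·t² − 152·t + 343 = 0  ⇒  m = 76² − 34·343 = -5886
m = -5886 < 0,  v_rel·d = 76 > 0  ⇒  outside

inside=no margin=-5886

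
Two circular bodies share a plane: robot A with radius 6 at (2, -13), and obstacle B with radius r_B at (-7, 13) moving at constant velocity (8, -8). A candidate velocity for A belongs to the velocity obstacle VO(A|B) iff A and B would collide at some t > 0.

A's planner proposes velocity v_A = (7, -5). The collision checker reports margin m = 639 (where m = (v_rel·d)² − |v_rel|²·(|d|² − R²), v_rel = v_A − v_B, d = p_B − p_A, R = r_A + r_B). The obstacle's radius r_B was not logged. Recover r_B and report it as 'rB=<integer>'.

m = 639
d = (-9, 26);  v_rel = (-1, 3),  |v_rel|² = 10
v_rel×d = (-1)·(26) − (3)·(-9) = 1
since m = R²·10 − 1²:  R² = (1 + 639) / 10 = 64
R = √64 = 8  ⇒  r_B = 8 − 6 = 2

rB=2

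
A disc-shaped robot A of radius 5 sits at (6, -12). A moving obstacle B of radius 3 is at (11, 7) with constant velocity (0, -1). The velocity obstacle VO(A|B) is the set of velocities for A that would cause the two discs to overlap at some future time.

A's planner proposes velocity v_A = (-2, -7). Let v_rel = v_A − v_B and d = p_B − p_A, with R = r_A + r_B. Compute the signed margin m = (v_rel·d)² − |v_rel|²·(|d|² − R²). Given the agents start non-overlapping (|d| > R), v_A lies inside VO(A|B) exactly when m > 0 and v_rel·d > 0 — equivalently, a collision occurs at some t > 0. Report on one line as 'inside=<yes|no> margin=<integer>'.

d = (5, 19),  |d|² = 386;  R = 5+3 = 8,  c = 386−8² = 322
v_rel = (-2, -6),  |v_rel|² = 40;  v_rel·d = (-2)·(5) + (-6)·(19) = -124
40·t² + 248·t + 322 = 0  ⇒  m = (-124)² − 40·322 = 2496
m = 2496 > 0,  v_rel·d = -124 < 0  ⇒  outside

inside=no margin=2496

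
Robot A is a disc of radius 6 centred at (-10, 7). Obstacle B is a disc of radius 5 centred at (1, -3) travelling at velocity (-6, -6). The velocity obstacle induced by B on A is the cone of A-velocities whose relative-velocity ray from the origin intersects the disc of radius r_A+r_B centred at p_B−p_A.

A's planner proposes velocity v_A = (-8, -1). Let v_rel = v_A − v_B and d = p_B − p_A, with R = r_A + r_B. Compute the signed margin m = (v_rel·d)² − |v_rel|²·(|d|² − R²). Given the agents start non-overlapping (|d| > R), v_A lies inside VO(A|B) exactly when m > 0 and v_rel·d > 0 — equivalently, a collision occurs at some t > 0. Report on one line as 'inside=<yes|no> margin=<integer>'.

d = (11, -10),  |d|² = 221;  R = 6+5 = 11,  c = 221−11² = 100
v_rel = (-2, 5),  |v_rel|² = 29;  v_rel·d = (-2)·(11) + (5)·(-10) = -72
29·t² + 144·t + 100 = 0  ⇒  m = (-72)² − 29·100 = 2284
m = 2284 > 0,  v_rel·d = -72 < 0  ⇒  outside

inside=no margin=2284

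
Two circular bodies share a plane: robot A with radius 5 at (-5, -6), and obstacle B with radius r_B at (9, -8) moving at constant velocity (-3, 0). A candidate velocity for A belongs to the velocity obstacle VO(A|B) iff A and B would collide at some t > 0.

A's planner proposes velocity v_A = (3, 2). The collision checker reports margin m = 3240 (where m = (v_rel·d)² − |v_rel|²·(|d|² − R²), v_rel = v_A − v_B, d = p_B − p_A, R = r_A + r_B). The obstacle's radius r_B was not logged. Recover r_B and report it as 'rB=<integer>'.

m = 3240
d = (14, -2);  v_rel = (6, 2),  |v_rel|² = 40
v_rel×d = (6)·(-2) − (2)·(14) = -40
since m = R²·40 − (-40)²:  R² = (1600 + 3240) / 40 = 121
R = √121 = 11  ⇒  r_B = 11 − 5 = 6

rB=6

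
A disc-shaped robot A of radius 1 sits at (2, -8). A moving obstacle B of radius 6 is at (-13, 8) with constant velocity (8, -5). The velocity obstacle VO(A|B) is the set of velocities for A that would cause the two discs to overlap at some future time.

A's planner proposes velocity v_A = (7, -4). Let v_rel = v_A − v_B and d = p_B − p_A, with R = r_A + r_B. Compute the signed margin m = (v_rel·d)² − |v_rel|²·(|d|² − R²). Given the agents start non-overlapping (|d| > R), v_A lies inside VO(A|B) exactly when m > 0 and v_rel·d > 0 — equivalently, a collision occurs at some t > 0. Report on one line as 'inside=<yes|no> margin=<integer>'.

d = (-15, 16),  |d|² = 481;  R = 1+6 = 7,  c = 481−7² = 432
v_rel = (-1, 1),  |v_rel|² = 2;  v_rel·d = (-1)·(-15) + (1)·(16) = 31
2·t² − 62·t + 432 = 0  ⇒  m = 31² − 2·432 = 97
m = 97 > 0,  v_rel·d = 31 > 0  ⇒  inside

inside=yes margin=97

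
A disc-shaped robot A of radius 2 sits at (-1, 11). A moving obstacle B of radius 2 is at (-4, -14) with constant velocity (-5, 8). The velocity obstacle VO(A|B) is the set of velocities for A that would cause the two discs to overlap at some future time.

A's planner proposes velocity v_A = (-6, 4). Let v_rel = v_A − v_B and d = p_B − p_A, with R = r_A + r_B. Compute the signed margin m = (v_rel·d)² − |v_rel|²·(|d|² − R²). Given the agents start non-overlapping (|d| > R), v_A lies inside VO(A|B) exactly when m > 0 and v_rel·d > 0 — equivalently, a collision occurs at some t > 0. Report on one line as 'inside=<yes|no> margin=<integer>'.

d = (-3, -25),  |d|² = 634;  R = 2+2 = 4,  c = 634−4² = 618
v_rel = (-1, -4),  |v_rel|² = 17;  v_rel·d = (-1)·(-3) + (-4)·(-25) = 103
17·t² − 206·t + 618 = 0  ⇒  m = 103² − 17·618 = 103
m = 103 > 0,  v_rel·d = 103 > 0  ⇒  inside

inside=yes margin=103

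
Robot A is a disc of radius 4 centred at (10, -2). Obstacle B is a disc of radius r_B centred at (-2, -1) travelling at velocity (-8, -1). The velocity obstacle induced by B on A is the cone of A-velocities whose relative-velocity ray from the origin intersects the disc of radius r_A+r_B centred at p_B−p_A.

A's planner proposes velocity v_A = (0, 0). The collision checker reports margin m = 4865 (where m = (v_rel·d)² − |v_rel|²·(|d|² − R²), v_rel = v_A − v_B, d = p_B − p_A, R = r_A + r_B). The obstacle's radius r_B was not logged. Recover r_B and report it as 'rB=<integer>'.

m = 4865
d = (-12, 1);  v_rel = (8, 1),  |v_rel|² = 65
v_rel×d = (8)·(1) − (1)·(-12) = 20
since m = R²·65 − 20²:  R² = (400 + 4865) / 65 = 81
R = √81 = 9  ⇒  r_B = 9 − 4 = 5

rB=5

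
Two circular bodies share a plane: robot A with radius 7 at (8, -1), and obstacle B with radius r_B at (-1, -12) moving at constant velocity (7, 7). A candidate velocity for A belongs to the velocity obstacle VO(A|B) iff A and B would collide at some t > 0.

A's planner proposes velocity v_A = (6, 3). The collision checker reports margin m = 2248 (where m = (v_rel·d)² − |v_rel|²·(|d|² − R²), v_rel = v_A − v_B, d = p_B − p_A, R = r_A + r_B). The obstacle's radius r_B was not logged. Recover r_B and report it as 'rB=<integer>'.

m = 2248
d = (-9, -11);  v_rel = (-1, -4),  |v_rel|² = 17
v_rel×d = (-1)·(-11) − (-4)·(-9) = -25
since m = R²·17 − (-25)²:  R² = (625 + 2248) / 17 = 169
R = √169 = 13  ⇒  r_B = 13 − 7 = 6

rB=6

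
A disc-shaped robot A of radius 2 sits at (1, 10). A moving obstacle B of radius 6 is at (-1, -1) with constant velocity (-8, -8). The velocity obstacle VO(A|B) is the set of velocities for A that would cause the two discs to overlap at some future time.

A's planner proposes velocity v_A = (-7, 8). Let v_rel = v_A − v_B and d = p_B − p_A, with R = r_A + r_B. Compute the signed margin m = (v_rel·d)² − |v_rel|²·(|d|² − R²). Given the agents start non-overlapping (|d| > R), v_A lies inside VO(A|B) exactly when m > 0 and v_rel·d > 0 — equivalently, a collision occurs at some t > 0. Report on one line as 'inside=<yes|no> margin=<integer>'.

d = (-2, -11),  |d|² = 125;  R = 2+6 = 8,  c = 125−8² = 61
v_rel = (1, 16),  |v_rel|² = 257;  v_rel·d = (1)·(-2) + (16)·(-11) = -178
257·t² + 356·t + 61 = 0  ⇒  m = (-178)² − 257·61 = 16007
m = 16007 > 0,  v_rel·d = -178 < 0  ⇒  outside

inside=no margin=16007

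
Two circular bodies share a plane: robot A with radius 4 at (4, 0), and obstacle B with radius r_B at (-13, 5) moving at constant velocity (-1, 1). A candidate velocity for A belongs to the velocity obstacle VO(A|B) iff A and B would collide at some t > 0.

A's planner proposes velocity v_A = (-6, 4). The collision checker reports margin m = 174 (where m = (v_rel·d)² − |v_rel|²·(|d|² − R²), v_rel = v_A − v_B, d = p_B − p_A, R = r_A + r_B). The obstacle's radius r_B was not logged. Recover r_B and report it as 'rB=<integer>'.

m = 174
d = (-17, 5);  v_rel = (-5, 3),  |v_rel|² = 34
v_rel×d = (-5)·(5) − (3)·(-17) = 26
since m = R²·34 − 26²:  R² = (676 + 174) / 34 = 25
R = √25 = 5  ⇒  r_B = 5 − 4 = 1

rB=1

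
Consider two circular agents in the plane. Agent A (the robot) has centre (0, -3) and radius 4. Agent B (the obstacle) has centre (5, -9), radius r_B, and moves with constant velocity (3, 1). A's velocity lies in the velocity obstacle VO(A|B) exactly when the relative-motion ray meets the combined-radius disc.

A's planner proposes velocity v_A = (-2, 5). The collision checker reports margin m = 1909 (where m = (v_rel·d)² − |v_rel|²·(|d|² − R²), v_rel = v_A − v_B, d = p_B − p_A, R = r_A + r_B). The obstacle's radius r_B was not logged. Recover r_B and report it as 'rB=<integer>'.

m = 1909
d = (5, -6);  v_rel = (-5, 4),  |v_rel|² = 41
v_rel×d = (-5)·(-6) − (4)·(5) = 10
since m = R²·41 − 10²:  R² = (100 + 1909) / 41 = 49
R = √49 = 7  ⇒  r_B = 7 − 4 = 3

rB=3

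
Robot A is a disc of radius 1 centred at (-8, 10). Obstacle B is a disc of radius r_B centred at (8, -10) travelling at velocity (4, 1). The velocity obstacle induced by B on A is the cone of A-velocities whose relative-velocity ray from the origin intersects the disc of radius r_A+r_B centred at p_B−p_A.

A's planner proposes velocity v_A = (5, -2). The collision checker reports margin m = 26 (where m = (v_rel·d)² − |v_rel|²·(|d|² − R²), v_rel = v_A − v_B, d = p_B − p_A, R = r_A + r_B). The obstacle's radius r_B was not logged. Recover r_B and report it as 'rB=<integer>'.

m = 26
d = (16, -20);  v_rel = (1, -3),  |v_rel|² = 10
v_rel×d = (1)·(-20) − (-3)·(16) = 28
since m = R²·10 − 28²:  R² = (784 + 26) / 10 = 81
R = √81 = 9  ⇒  r_B = 9 − 1 = 8

rB=8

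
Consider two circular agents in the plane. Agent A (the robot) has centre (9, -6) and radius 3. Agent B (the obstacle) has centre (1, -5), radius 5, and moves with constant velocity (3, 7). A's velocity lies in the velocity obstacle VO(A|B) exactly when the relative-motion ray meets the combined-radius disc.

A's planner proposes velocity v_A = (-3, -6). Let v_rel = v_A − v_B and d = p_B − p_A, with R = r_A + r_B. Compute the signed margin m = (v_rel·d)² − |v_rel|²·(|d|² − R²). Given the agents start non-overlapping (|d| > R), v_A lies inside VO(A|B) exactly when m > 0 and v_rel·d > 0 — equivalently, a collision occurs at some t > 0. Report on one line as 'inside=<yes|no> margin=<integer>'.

d = (-8, 1),  |d|² = 65;  R = 3+5 = 8,  c = 65−8² = 1
v_rel = (-6, -13),  |v_rel|² = 205;  v_rel·d = (-6)·(-8) + (-13)·(1) = 35
205·t² − 70·t + 1 = 0  ⇒  m = 35² − 205·1 = 1020
m = 1020 > 0,  v_rel·d = 35 > 0  ⇒  inside

inside=yes margin=1020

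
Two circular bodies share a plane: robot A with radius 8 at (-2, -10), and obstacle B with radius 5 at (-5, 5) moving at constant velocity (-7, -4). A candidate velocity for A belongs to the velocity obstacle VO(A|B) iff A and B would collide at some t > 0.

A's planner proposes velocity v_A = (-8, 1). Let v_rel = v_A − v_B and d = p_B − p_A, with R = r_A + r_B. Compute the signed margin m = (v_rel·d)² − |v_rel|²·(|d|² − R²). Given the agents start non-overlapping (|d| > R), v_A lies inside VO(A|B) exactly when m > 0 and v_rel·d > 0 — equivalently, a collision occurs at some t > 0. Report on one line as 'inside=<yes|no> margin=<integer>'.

d = (-3, 15),  |d|² = 234;  R = 8+5 = 13,  c = 234−13² = 65
v_rel = (-1, 5),  |v_rel|² = 26;  v_rel·d = (-1)·(-3) + (5)·(15) = 78
26·t² − 156·t + 65 = 0  ⇒  m = 78² − 26·65 = 4394
m = 4394 > 0,  v_rel·d = 78 > 0  ⇒  inside

inside=yes margin=4394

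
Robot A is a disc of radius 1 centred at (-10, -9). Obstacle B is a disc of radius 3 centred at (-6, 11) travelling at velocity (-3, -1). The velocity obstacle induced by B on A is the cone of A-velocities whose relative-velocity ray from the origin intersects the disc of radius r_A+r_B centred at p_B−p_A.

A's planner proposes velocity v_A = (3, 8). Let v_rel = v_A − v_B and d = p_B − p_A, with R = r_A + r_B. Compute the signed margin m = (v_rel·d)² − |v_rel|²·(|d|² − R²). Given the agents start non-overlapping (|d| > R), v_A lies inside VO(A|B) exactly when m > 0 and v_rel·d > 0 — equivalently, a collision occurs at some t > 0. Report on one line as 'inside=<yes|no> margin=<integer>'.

d = (4, 20),  |d|² = 416;  R = 1+3 = 4,  c = 416−4² = 400
v_rel = (6, 9),  |v_rel|² = 117;  v_rel·d = (6)·(4) + (9)·(20) = 204
117·t² − 408·t + 400 = 0  ⇒  m = 204² − 117·400 = -5184
m = -5184 < 0,  v_rel·d = 204 > 0  ⇒  outside

inside=no margin=-5184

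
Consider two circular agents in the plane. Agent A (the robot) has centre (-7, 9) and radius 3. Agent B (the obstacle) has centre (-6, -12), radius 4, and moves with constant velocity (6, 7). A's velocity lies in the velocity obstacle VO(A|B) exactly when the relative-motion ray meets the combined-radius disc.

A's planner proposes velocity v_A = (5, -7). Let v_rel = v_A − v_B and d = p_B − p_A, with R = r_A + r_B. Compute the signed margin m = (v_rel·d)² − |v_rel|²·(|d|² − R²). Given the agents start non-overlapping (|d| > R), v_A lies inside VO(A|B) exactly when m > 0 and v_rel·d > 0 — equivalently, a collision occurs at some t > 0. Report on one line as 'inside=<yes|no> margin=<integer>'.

d = (1, -21),  |d|² = 442;  R = 3+4 = 7,  c = 442−7² = 393
v_rel = (-1, -14),  |v_rel|² = 197;  v_rel·d = (-1)·(1) + (-14)·(-21) = 293
197·t² − 586·t + 393 = 0  ⇒  m = 293² − 197·393 = 8428
m = 8428 > 0,  v_rel·d = 293 > 0  ⇒  inside

inside=yes margin=8428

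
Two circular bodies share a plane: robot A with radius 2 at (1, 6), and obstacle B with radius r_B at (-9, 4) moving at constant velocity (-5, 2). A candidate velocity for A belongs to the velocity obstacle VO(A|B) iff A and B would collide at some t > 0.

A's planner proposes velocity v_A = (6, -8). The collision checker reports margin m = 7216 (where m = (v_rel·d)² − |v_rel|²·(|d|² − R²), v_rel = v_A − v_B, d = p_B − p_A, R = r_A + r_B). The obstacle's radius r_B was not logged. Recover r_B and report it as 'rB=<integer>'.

m = 7216
d = (-10, -2);  v_rel = (11, -10),  |v_rel|² = 221
v_rel×d = (11)·(-2) − (-10)·(-10) = -122
since m = R²·221 − (-122)²:  R² = (14884 + 7216) / 221 = 100
R = √100 = 10  ⇒  r_B = 10 − 2 = 8

rB=8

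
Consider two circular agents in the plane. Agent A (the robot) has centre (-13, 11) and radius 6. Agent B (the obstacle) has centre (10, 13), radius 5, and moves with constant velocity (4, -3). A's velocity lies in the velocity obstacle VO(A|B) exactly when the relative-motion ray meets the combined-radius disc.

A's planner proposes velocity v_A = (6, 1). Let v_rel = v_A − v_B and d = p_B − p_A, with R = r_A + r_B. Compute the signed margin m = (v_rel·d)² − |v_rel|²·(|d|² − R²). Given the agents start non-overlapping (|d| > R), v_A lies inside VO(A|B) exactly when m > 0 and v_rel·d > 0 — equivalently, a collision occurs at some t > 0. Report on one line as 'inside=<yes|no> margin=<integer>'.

d = (23, 2),  |d|² = 533;  R = 6+5 = 11,  c = 533−11² = 412
v_rel = (2, 4),  |v_rel|² = 20;  v_rel·d = (2)·(23) + (4)·(2) = 54
20·t² − 108·t + 412 = 0  ⇒  m = 54² − 20·412 = -5324
m = -5324 < 0,  v_rel·d = 54 > 0  ⇒  outside

inside=no margin=-5324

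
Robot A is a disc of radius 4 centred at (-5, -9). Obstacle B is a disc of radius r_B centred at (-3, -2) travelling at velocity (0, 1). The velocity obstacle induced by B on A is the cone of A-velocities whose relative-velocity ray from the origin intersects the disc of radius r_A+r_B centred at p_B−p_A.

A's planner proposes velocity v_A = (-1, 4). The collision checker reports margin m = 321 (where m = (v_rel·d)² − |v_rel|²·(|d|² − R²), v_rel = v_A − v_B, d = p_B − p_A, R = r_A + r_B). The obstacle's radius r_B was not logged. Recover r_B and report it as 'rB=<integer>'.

m = 321
d = (2, 7);  v_rel = (-1, 3),  |v_rel|² = 10
v_rel×d = (-1)·(7) − (3)·(2) = -13
since m = R²·10 − (-13)²:  R² = (169 + 321) / 10 = 49
R = √49 = 7  ⇒  r_B = 7 − 4 = 3

rB=3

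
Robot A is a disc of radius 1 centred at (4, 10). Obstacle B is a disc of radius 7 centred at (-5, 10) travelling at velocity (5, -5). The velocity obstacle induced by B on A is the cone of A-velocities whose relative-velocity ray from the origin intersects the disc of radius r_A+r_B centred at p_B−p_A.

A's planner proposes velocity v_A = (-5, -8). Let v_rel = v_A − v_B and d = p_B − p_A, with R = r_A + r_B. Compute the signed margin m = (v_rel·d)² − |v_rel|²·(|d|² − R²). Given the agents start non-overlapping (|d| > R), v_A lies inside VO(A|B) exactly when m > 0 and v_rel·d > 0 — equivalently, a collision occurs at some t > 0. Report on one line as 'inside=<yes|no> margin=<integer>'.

d = (-9, 0),  |d|² = 81;  R = 1+7 = 8,  c = 81−8² = 17
v_rel = (-10, -3),  |v_rel|² = 109;  v_rel·d = (-10)·(-9) + (-3)·(0) = 90
109·t² − 180·t + 17 = 0  ⇒  m = 90² − 109·17 = 6247
m = 6247 > 0,  v_rel·d = 90 > 0  ⇒  inside

inside=yes margin=6247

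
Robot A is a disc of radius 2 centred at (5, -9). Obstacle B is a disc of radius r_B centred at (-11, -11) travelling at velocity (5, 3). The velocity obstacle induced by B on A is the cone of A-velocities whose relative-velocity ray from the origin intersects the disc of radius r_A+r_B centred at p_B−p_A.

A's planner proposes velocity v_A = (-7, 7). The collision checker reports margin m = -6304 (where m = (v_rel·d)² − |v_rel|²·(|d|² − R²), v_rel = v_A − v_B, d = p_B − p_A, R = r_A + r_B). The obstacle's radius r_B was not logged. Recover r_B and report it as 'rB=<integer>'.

m = -6304
d = (-16, -2);  v_rel = (-12, 4),  |v_rel|² = 160
v_rel×d = (-12)·(-2) − (4)·(-16) = 88
since m = R²·160 − 88²:  R² = (7744 + -6304) / 160 = 9
R = √9 = 3  ⇒  r_B = 3 − 2 = 1

rB=1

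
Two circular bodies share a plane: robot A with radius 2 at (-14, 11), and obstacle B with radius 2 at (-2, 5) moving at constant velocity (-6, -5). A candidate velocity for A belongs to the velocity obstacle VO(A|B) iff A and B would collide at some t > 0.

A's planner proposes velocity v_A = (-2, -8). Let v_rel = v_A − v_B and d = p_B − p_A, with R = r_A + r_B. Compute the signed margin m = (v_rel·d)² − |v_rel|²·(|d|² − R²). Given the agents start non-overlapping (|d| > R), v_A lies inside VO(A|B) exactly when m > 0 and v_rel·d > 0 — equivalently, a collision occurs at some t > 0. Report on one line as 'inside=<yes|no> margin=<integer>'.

d = (12, -6),  |d|² = 180;  R = 2+2 = 4,  c = 180−4² = 164
v_rel = (4, -3),  |v_rel|² = 25;  v_rel·d = (4)·(12) + (-3)·(-6) = 66
25·t² − 132·t + 164 = 0  ⇒  m = 66² − 25·164 = 256
m = 256 > 0,  v_rel·d = 66 > 0  ⇒  inside

inside=yes margin=256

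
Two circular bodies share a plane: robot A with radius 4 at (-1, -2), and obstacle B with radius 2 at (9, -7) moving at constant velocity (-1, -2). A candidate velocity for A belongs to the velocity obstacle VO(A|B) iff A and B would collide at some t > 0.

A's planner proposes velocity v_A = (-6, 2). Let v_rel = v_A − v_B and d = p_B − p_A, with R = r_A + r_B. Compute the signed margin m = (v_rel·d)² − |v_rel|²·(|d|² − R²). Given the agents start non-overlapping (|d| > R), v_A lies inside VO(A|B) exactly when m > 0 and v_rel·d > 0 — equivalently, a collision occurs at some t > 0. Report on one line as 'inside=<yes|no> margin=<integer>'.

d = (10, -5),  |d|² = 125;  R = 4+2 = 6,  c = 125−6² = 89
v_rel = (-5, 4),  |v_rel|² = 41;  v_rel·d = (-5)·(10) + (4)·(-5) = -70
41·t² + 140·t + 89 = 0  ⇒  m = (-70)² − 41·89 = 1251
m = 1251 > 0,  v_rel·d = -70 < 0  ⇒  outside

inside=no margin=1251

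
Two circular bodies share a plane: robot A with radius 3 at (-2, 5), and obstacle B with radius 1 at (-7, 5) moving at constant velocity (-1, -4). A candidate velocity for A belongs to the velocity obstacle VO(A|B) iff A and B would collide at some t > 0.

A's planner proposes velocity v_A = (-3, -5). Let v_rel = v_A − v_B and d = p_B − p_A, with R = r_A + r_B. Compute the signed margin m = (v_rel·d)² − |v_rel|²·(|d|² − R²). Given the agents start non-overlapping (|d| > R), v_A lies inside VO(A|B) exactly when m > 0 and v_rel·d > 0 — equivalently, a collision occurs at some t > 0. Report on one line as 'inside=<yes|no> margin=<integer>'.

d = (-5, 0),  |d|² = 25;  R = 3+1 = 4,  c = 25−4² = 9
v_rel = (-2, -1),  |v_rel|² = 5;  v_rel·d = (-2)·(-5) + (-1)·(0) = 10
5·t² − 20·t + 9 = 0  ⇒  m = 10² − 5·9 = 55
m = 55 > 0,  v_rel·d = 10 > 0  ⇒  inside

inside=yes margin=55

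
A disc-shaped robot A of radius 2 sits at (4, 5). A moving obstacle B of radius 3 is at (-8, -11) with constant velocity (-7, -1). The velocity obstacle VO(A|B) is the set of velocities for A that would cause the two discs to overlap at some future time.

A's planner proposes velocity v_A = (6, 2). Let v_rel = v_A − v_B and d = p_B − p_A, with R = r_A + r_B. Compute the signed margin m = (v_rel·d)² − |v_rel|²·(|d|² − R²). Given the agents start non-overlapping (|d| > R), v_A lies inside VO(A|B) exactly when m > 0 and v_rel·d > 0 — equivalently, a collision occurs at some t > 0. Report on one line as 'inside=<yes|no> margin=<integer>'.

d = (-12, -16),  |d|² = 400;  R = 2+3 = 5,  c = 400−5² = 375
v_rel = (13, 3),  |v_rel|² = 178;  v_rel·d = (13)·(-12) + (3)·(-16) = -204
178·t² + 408·t + 375 = 0  ⇒  m = (-204)² − 178·375 = -25134
m = -25134 < 0,  v_rel·d = -204 < 0  ⇒  outside

inside=no margin=-25134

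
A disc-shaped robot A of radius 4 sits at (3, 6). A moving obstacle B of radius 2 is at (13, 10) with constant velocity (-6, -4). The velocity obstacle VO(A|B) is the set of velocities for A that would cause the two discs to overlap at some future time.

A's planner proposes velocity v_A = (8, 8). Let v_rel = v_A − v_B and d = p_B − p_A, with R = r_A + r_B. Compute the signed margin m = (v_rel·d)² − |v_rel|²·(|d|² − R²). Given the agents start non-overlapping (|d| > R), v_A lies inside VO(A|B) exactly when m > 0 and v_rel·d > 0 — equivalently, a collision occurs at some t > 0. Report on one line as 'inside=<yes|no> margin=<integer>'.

d = (10, 4),  |d|² = 116;  R = 4+2 = 6,  c = 116−6² = 80
v_rel = (14, 12),  |v_rel|² = 340;  v_rel·d = (14)·(10) + (12)·(4) = 188
340·t² − 376·t + 80 = 0  ⇒  m = 188² − 340·80 = 8144
m = 8144 > 0,  v_rel·d = 188 > 0  ⇒  inside

inside=yes margin=8144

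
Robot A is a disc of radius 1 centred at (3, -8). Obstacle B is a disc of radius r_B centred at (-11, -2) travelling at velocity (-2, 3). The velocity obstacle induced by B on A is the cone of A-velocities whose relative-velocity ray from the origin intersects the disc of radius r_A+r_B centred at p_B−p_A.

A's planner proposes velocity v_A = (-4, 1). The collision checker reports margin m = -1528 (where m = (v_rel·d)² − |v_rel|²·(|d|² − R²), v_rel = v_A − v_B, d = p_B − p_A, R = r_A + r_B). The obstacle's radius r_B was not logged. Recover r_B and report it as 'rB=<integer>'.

m = -1528
d = (-14, 6);  v_rel = (-2, -2),  |v_rel|² = 8
v_rel×d = (-2)·(6) − (-2)·(-14) = -40
since m = R²·8 − (-40)²:  R² = (1600 + -1528) / 8 = 9
R = √9 = 3  ⇒  r_B = 3 − 1 = 2

rB=2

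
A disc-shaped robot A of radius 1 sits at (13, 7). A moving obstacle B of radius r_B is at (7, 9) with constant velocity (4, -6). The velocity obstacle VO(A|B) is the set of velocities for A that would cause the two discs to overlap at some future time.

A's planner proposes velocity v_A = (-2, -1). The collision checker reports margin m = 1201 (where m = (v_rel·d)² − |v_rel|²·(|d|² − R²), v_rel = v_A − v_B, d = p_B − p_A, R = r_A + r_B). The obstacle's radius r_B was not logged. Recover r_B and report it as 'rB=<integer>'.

m = 1201
d = (-6, 2);  v_rel = (-6, 5),  |v_rel|² = 61
v_rel×d = (-6)·(2) − (5)·(-6) = 18
since m = R²·61 − 18²:  R² = (324 + 1201) / 61 = 25
R = √25 = 5  ⇒  r_B = 5 − 1 = 4

rB=4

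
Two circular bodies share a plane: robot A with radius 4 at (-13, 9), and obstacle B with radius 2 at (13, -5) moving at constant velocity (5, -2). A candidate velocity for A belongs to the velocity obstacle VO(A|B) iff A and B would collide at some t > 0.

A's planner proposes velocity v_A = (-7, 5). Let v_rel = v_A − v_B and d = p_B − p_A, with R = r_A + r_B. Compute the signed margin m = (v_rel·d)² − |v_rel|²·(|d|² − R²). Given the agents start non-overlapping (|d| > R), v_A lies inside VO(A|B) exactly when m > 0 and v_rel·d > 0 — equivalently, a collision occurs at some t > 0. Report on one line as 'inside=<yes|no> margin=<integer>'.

d = (26, -14),  |d|² = 872;  R = 4+2 = 6,  c = 872−6² = 836
v_rel = (-12, 7),  |v_rel|² = 193;  v_rel·d = (-12)·(26) + (7)·(-14) = -410
193·t² + 820·t + 836 = 0  ⇒  m = (-410)² − 193·836 = 6752
m = 6752 > 0,  v_rel·d = -410 < 0  ⇒  outside

inside=no margin=6752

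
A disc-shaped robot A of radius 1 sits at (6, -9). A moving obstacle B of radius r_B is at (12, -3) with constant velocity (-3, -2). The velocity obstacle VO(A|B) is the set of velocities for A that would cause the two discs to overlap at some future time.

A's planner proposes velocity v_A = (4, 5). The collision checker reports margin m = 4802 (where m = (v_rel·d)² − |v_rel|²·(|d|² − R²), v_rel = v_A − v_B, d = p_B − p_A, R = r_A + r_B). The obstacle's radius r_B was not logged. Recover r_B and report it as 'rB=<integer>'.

m = 4802
d = (6, 6);  v_rel = (7, 7),  |v_rel|² = 98
v_rel×d = (7)·(6) − (7)·(6) = 0
since m = R²·98 − 0²:  R² = (0 + 4802) / 98 = 49
R = √49 = 7  ⇒  r_B = 7 − 1 = 6

rB=6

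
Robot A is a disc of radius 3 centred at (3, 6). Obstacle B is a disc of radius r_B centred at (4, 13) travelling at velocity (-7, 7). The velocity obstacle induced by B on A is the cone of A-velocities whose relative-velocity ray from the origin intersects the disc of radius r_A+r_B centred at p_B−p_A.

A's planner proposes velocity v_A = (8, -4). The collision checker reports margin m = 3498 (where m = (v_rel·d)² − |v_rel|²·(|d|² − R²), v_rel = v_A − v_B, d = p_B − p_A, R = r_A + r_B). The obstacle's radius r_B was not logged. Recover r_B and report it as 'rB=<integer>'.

m = 3498
d = (1, 7);  v_rel = (15, -11),  |v_rel|² = 346
v_rel×d = (15)·(7) − (-11)·(1) = 116
since m = R²·346 − 116²:  R² = (13456 + 3498) / 346 = 49
R = √49 = 7  ⇒  r_B = 7 − 3 = 4

rB=4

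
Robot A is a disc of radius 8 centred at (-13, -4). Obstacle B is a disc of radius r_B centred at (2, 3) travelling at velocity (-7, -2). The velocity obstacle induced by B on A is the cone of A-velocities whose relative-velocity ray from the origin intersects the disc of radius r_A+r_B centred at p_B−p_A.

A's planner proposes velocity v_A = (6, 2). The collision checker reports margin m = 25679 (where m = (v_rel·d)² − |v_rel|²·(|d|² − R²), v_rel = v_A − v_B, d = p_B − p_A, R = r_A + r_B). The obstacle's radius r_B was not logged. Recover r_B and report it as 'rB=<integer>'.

m = 25679
d = (15, 7);  v_rel = (13, 4),  |v_rel|² = 185
v_rel×d = (13)·(7) − (4)·(15) = 31
since m = R²·185 − 31²:  R² = (961 + 25679) / 185 = 144
R = √144 = 12  ⇒  r_B = 12 − 8 = 4

rB=4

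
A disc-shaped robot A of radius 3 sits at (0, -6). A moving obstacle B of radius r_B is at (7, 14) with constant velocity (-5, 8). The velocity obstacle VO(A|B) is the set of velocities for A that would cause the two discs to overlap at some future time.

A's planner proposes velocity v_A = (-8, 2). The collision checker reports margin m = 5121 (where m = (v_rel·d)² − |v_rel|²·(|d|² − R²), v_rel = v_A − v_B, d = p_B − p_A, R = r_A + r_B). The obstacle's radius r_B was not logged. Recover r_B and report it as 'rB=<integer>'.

m = 5121
d = (7, 20);  v_rel = (-3, -6),  |v_rel|² = 45
v_rel×d = (-3)·(20) − (-6)·(7) = -18
since m = R²·45 − (-18)²:  R² = (324 + 5121) / 45 = 121
R = √121 = 11  ⇒  r_B = 11 − 3 = 8

rB=8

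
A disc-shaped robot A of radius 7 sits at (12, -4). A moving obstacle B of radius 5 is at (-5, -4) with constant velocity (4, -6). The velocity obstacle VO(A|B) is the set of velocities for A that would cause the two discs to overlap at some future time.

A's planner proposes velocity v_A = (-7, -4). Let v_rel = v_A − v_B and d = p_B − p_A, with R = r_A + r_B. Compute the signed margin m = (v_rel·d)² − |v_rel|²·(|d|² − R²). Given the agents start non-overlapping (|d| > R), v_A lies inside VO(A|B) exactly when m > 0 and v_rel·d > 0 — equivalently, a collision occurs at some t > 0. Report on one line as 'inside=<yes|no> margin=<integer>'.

d = (-17, 0),  |d|² = 289;  R = 7+5 = 12,  c = 289−12² = 145
v_rel = (-11, 2),  |v_rel|² = 125;  v_rel·d = (-11)·(-17) + (2)·(0) = 187
125·t² − 374·t + 145 = 0  ⇒  m = 187² − 125·145 = 16844
m = 16844 > 0,  v_rel·d = 187 > 0  ⇒  inside

inside=yes margin=16844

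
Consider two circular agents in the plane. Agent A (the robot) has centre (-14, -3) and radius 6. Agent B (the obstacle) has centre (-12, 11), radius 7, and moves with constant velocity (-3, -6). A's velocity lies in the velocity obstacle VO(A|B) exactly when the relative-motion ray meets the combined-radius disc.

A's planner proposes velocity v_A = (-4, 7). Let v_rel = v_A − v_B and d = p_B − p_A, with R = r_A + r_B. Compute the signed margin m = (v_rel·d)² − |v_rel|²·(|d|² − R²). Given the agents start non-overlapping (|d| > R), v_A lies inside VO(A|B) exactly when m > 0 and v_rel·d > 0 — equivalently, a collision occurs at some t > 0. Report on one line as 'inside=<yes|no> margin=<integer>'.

d = (2, 14),  |d|² = 200;  R = 6+7 = 13,  c = 200−13² = 31
v_rel = (-1, 13),  |v_rel|² = 170;  v_rel·d = (-1)·(2) + (13)·(14) = 180
170·t² − 360·t + 31 = 0  ⇒  m = 180² − 170·31 = 27130
m = 27130 > 0,  v_rel·d = 180 > 0  ⇒  inside

inside=yes margin=27130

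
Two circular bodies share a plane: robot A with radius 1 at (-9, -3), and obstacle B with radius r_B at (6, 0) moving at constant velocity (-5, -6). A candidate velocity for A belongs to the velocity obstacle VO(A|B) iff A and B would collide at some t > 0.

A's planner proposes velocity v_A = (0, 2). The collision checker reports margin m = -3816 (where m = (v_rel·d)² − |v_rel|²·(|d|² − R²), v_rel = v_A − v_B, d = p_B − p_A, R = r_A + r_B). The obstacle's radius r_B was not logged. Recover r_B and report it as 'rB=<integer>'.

m = -3816
d = (15, 3);  v_rel = (5, 8),  |v_rel|² = 89
v_rel×d = (5)·(3) − (8)·(15) = -105
since m = R²·89 − (-105)²:  R² = (11025 + -3816) / 89 = 81
R = √81 = 9  ⇒  r_B = 9 − 1 = 8

rB=8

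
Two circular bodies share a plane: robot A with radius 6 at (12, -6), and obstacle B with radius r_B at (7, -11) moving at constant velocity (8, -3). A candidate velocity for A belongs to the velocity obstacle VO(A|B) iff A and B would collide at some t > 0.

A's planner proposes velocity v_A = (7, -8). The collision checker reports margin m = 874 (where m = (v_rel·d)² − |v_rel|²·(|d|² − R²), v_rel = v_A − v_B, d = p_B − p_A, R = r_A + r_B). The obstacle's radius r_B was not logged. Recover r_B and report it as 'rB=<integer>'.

m = 874
d = (-5, -5);  v_rel = (-1, -5),  |v_rel|² = 26
v_rel×d = (-1)·(-5) − (-5)·(-5) = -20
since m = R²·26 − (-20)²:  R² = (400 + 874) / 26 = 49
R = √49 = 7  ⇒  r_B = 7 − 6 = 1

rB=1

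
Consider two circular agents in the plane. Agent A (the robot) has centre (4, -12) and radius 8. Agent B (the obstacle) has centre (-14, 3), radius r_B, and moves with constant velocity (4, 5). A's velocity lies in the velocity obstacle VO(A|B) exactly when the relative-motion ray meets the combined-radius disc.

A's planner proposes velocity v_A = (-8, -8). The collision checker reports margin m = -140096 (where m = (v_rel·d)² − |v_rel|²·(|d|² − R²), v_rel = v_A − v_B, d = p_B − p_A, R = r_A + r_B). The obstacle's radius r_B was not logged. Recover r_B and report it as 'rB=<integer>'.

m = -140096
d = (-18, 15);  v_rel = (-12, -13),  |v_rel|² = 313
v_rel×d = (-12)·(15) − (-13)·(-18) = -414
since m = R²·313 − (-414)²:  R² = (171396 + -140096) / 313 = 100
R = √100 = 10  ⇒  r_B = 10 − 8 = 2

rB=2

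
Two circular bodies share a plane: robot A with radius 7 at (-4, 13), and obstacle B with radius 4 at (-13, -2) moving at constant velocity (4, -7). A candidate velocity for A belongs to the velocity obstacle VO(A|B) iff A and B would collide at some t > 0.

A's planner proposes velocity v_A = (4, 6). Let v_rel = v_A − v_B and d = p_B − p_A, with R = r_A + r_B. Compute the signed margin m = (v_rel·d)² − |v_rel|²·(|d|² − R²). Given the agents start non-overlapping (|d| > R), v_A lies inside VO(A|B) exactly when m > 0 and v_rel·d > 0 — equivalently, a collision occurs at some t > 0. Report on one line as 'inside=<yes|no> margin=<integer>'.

d = (-9, -15),  |d|² = 306;  R = 7+4 = 11,  c = 306−11² = 185
v_rel = (0, 13),  |v_rel|² = 169;  v_rel·d = (0)·(-9) + (13)·(-15) = -195
169·t² + 390·t + 185 = 0  ⇒  m = (-195)² − 169·185 = 6760
m = 6760 > 0,  v_rel·d = -195 < 0  ⇒  outside

inside=no margin=6760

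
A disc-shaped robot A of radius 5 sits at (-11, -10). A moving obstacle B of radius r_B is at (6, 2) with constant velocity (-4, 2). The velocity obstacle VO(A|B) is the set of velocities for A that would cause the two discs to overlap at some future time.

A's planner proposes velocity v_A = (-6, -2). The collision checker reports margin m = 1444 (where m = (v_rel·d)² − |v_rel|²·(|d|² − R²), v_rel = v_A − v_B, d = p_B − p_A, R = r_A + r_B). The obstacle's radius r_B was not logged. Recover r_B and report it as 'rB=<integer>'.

m = 1444
d = (17, 12);  v_rel = (-2, -4),  |v_rel|² = 20
v_rel×d = (-2)·(12) − (-4)·(17) = 44
since m = R²·20 − 44²:  R² = (1936 + 1444) / 20 = 169
R = √169 = 13  ⇒  r_B = 13 − 5 = 8

rB=8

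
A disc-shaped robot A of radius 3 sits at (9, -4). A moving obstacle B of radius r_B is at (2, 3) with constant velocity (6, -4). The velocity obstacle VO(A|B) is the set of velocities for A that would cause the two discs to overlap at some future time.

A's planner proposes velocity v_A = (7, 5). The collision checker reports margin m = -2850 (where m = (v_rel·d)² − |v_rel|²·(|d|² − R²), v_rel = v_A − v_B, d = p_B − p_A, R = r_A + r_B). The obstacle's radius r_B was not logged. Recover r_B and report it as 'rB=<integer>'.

m = -2850
d = (-7, 7);  v_rel = (1, 9),  |v_rel|² = 82
v_rel×d = (1)·(7) − (9)·(-7) = 70
since m = R²·82 − 70²:  R² = (4900 + -2850) / 82 = 25
R = √25 = 5  ⇒  r_B = 5 − 3 = 2

rB=2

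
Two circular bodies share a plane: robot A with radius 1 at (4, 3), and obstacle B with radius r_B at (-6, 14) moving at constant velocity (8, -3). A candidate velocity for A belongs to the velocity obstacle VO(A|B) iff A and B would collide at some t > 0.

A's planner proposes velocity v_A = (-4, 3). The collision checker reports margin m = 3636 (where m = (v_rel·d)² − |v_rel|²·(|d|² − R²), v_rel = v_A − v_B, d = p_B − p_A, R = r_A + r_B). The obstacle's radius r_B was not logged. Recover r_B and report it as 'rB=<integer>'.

m = 3636
d = (-10, 11);  v_rel = (-12, 6),  |v_rel|² = 180
v_rel×d = (-12)·(11) − (6)·(-10) = -72
since m = R²·180 − (-72)²:  R² = (5184 + 3636) / 180 = 49
R = √49 = 7  ⇒  r_B = 7 − 1 = 6

rB=6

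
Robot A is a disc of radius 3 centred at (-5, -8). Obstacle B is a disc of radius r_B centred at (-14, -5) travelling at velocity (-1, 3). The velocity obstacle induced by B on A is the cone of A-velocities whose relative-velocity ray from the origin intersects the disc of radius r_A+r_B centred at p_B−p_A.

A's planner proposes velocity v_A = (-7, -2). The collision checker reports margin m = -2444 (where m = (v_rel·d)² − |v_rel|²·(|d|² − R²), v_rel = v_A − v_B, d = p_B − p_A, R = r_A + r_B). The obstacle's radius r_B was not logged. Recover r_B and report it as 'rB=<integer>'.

m = -2444
d = (-9, 3);  v_rel = (-6, -5),  |v_rel|² = 61
v_rel×d = (-6)·(3) − (-5)·(-9) = -63
since m = R²·61 − (-63)²:  R² = (3969 + -2444) / 61 = 25
R = √25 = 5  ⇒  r_B = 5 − 3 = 2

rB=2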